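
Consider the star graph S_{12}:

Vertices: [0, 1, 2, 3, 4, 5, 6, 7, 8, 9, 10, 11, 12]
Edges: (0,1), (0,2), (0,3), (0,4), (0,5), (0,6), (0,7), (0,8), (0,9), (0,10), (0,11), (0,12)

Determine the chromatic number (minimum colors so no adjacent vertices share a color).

S_{12} has one hub adjacent to 12 leaves; leaves are pairwise non-adjacent.
Color the hub 0 and every leaf 1.
Chromatic number = 2.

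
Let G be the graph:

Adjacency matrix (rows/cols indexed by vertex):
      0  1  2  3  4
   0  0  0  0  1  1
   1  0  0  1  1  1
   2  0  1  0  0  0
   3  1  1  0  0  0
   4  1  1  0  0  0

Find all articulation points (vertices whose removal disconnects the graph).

An articulation point is a vertex whose removal disconnects the graph.
Articulation points: [1]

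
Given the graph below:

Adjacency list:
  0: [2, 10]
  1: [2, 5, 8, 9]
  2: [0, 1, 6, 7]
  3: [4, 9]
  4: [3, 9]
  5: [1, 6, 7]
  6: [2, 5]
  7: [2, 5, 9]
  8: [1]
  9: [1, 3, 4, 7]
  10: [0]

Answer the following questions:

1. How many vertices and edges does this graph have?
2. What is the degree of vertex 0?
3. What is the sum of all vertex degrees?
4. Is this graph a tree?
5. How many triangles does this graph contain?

Count: 11 vertices, 14 edges.
Vertex 0 has neighbors [2, 10], degree = 2.
Handshaking lemma: 2 * 14 = 28.
A tree on 11 vertices has 10 edges. This graph has 14 edges (4 extra). Not a tree.
Number of triangles = 1.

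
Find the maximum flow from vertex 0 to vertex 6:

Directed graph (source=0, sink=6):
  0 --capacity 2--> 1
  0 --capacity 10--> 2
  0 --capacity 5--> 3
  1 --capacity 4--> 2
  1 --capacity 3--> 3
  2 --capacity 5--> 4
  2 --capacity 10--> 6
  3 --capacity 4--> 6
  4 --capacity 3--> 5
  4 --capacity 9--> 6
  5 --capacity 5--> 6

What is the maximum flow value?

Computing max flow:
  Flow on (0->1): 2/2
  Flow on (0->2): 10/10
  Flow on (0->3): 4/5
  Flow on (1->2): 2/4
  Flow on (2->4): 2/5
  Flow on (2->6): 10/10
  Flow on (3->6): 4/4
  Flow on (4->6): 2/9
Maximum flow = 16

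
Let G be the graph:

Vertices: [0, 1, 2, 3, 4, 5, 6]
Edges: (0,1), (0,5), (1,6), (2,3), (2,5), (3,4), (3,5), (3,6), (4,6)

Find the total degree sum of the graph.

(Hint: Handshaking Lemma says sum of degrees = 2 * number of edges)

Count edges: 9 edges.
By Handshaking Lemma: sum of degrees = 2 * 9 = 18.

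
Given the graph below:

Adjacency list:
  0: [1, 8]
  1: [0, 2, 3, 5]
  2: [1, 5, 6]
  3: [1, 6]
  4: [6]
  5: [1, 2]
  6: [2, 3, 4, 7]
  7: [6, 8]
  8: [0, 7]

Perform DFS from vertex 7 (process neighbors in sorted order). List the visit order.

DFS from vertex 7 (neighbors processed in ascending order):
Visit order: 7, 6, 2, 1, 0, 8, 3, 5, 4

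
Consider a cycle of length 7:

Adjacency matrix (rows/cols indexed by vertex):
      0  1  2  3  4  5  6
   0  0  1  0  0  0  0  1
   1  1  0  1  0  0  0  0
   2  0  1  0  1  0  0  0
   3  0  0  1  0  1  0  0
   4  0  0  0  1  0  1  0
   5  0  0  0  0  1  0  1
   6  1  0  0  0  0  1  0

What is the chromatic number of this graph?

This is an odd cycle (C_7). Odd cycles are not bipartite (any 2-coloring forces two adjacent vertices to match), and 3 colors suffice.
Chromatic number = 3.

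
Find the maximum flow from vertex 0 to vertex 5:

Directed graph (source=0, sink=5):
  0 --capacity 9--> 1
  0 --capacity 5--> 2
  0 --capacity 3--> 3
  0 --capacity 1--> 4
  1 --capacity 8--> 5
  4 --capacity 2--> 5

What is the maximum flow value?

Computing max flow:
  Flow on (0->1): 8/9
  Flow on (0->4): 1/1
  Flow on (1->5): 8/8
  Flow on (4->5): 1/2
Maximum flow = 9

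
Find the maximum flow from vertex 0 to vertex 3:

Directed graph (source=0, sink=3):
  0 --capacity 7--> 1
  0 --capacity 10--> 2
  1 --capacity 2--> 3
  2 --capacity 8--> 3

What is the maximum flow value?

Computing max flow:
  Flow on (0->1): 2/7
  Flow on (0->2): 8/10
  Flow on (1->3): 2/2
  Flow on (2->3): 8/8
Maximum flow = 10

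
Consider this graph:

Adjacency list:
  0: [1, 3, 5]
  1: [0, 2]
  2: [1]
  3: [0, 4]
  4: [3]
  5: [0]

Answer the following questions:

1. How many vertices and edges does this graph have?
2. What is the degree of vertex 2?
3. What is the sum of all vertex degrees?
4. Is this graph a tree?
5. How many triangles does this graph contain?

Count: 6 vertices, 5 edges.
Vertex 2 has neighbors [1], degree = 1.
Handshaking lemma: 2 * 5 = 10.
A graph is a tree iff it is connected and has exactly n-1 edges. This graph is connected (all 6 vertices in one component) and has 6-1 = 5 edges. It is a tree.
Number of triangles = 0.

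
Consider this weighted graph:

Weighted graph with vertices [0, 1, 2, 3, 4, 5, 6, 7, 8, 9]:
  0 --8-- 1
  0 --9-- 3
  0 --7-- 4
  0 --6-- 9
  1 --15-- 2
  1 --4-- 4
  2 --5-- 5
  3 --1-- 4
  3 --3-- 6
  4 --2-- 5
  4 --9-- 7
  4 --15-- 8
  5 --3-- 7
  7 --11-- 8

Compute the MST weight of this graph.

Applying Kruskal's algorithm (sort edges by weight, add if no cycle):
  Add (3,4) w=1
  Add (4,5) w=2
  Add (3,6) w=3
  Add (5,7) w=3
  Add (1,4) w=4
  Add (2,5) w=5
  Add (0,9) w=6
  Add (0,4) w=7
  Skip (0,1) w=8 (creates cycle)
  Skip (0,3) w=9 (creates cycle)
  Skip (4,7) w=9 (creates cycle)
  Add (7,8) w=11
  Skip (1,2) w=15 (creates cycle)
  Skip (4,8) w=15 (creates cycle)
MST weight = 42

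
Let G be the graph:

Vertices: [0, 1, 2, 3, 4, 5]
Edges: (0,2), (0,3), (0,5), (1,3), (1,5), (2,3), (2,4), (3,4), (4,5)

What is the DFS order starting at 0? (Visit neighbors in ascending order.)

DFS from vertex 0 (neighbors processed in ascending order):
Visit order: 0, 2, 3, 1, 5, 4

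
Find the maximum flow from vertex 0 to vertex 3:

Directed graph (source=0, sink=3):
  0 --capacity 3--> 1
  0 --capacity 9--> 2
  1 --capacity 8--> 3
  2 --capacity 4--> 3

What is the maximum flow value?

Computing max flow:
  Flow on (0->1): 3/3
  Flow on (0->2): 4/9
  Flow on (1->3): 3/8
  Flow on (2->3): 4/4
Maximum flow = 7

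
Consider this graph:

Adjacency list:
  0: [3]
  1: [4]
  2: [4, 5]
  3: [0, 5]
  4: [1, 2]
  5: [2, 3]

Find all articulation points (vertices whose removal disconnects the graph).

An articulation point is a vertex whose removal disconnects the graph.
Articulation points: [2, 3, 4, 5]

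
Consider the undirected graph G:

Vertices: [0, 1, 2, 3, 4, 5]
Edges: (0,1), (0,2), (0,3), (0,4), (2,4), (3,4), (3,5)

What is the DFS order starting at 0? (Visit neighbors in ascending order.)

DFS from vertex 0 (neighbors processed in ascending order):
Visit order: 0, 1, 2, 4, 3, 5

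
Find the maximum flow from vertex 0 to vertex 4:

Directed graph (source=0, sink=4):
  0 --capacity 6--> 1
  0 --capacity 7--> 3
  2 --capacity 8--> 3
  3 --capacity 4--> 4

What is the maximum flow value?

Computing max flow:
  Flow on (0->3): 4/7
  Flow on (3->4): 4/4
Maximum flow = 4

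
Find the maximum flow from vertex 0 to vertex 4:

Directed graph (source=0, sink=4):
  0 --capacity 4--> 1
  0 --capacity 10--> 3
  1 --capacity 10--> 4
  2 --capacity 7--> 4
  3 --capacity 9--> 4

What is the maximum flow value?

Computing max flow:
  Flow on (0->1): 4/4
  Flow on (0->3): 9/10
  Flow on (1->4): 4/10
  Flow on (3->4): 9/9
Maximum flow = 13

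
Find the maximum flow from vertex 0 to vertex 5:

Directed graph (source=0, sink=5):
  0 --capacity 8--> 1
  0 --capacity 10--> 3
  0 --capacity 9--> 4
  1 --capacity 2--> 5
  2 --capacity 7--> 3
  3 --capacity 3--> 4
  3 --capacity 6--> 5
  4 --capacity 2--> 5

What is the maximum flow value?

Computing max flow:
  Flow on (0->1): 2/8
  Flow on (0->3): 8/10
  Flow on (1->5): 2/2
  Flow on (3->4): 2/3
  Flow on (3->5): 6/6
  Flow on (4->5): 2/2
Maximum flow = 10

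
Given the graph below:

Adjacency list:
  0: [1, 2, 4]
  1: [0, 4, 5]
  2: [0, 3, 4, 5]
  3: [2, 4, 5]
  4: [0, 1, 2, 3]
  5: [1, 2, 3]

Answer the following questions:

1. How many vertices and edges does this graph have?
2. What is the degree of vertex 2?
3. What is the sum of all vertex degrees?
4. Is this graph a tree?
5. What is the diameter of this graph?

Count: 6 vertices, 10 edges.
Vertex 2 has neighbors [0, 3, 4, 5], degree = 4.
Handshaking lemma: 2 * 10 = 20.
A tree on 6 vertices has 5 edges. This graph has 10 edges (5 extra). Not a tree.
Diameter (longest shortest path) = 2.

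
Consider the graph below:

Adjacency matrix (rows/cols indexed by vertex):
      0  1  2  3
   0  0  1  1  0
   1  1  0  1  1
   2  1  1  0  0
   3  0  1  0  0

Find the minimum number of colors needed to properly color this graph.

The graph has a maximum clique of size 3 (lower bound on chromatic number).
A valid 3-coloring: {0: 1, 1: 0, 2: 2, 3: 1}.
Chromatic number = 3.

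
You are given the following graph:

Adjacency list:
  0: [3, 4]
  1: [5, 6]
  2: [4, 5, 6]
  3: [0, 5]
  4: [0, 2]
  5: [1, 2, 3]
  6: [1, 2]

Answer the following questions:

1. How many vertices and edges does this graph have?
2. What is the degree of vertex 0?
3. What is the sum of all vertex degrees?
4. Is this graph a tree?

Count: 7 vertices, 8 edges.
Vertex 0 has neighbors [3, 4], degree = 2.
Handshaking lemma: 2 * 8 = 16.
A tree on 7 vertices has 6 edges. This graph has 8 edges (2 extra). Not a tree.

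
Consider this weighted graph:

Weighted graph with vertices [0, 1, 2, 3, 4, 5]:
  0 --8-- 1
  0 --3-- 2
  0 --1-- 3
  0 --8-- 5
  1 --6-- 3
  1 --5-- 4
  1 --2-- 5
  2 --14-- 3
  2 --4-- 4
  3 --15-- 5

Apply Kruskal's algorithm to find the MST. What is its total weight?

Applying Kruskal's algorithm (sort edges by weight, add if no cycle):
  Add (0,3) w=1
  Add (1,5) w=2
  Add (0,2) w=3
  Add (2,4) w=4
  Add (1,4) w=5
  Skip (1,3) w=6 (creates cycle)
  Skip (0,1) w=8 (creates cycle)
  Skip (0,5) w=8 (creates cycle)
  Skip (2,3) w=14 (creates cycle)
  Skip (3,5) w=15 (creates cycle)
MST weight = 15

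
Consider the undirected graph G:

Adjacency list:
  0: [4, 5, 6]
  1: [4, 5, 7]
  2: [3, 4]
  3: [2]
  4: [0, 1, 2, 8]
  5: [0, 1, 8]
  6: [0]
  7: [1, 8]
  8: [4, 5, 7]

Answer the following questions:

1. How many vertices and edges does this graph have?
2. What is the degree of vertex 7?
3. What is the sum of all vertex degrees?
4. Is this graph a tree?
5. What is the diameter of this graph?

Count: 9 vertices, 11 edges.
Vertex 7 has neighbors [1, 8], degree = 2.
Handshaking lemma: 2 * 11 = 22.
A tree on 9 vertices has 8 edges. This graph has 11 edges (3 extra). Not a tree.
Diameter (longest shortest path) = 4.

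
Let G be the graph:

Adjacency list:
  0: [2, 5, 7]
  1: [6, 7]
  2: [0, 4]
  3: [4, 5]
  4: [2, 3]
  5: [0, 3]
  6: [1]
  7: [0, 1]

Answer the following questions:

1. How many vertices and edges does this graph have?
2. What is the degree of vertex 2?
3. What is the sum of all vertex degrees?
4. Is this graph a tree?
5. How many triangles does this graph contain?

Count: 8 vertices, 8 edges.
Vertex 2 has neighbors [0, 4], degree = 2.
Handshaking lemma: 2 * 8 = 16.
A tree on 8 vertices has 7 edges. This graph has 8 edges (1 extra). Not a tree.
Number of triangles = 0.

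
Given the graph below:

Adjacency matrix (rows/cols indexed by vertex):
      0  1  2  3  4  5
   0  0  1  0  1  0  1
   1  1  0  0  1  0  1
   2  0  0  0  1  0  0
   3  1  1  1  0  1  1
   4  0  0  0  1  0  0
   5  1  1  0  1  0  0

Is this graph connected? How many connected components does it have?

Checking connectivity: the graph has 1 connected component(s).
All vertices are reachable from each other. The graph IS connected.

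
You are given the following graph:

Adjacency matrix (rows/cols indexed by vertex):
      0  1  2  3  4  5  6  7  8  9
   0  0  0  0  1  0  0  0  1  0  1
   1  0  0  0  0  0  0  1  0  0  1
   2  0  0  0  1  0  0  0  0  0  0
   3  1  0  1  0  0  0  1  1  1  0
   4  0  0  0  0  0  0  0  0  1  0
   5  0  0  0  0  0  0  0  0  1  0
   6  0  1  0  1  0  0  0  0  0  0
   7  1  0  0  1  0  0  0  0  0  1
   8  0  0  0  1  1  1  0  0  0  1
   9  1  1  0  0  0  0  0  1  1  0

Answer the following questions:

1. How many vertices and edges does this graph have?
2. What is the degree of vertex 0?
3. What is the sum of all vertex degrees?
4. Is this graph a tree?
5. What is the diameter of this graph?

Count: 10 vertices, 13 edges.
Vertex 0 has neighbors [3, 7, 9], degree = 3.
Handshaking lemma: 2 * 13 = 26.
A tree on 10 vertices has 9 edges. This graph has 13 edges (4 extra). Not a tree.
Diameter (longest shortest path) = 3.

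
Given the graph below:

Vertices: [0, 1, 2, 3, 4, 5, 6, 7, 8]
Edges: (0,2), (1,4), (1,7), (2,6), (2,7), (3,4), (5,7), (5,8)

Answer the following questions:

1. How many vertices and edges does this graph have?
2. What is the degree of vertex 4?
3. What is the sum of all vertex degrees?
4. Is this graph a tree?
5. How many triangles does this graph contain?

Count: 9 vertices, 8 edges.
Vertex 4 has neighbors [1, 3], degree = 2.
Handshaking lemma: 2 * 8 = 16.
A graph is a tree iff it is connected and has exactly n-1 edges. This graph is connected (all 9 vertices in one component) and has 9-1 = 8 edges. It is a tree.
Number of triangles = 0.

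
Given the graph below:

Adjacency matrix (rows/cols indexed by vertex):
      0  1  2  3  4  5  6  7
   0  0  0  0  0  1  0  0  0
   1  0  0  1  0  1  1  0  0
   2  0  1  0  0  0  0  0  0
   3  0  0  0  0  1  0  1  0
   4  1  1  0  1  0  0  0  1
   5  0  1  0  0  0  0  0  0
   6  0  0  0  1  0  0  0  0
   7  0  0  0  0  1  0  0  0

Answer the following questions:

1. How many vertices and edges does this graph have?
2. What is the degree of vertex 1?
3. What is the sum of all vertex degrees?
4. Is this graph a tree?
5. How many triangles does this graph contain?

Count: 8 vertices, 7 edges.
Vertex 1 has neighbors [2, 4, 5], degree = 3.
Handshaking lemma: 2 * 7 = 14.
A graph is a tree iff it is connected and has exactly n-1 edges. This graph is connected (all 8 vertices in one component) and has 8-1 = 7 edges. It is a tree.
Number of triangles = 0.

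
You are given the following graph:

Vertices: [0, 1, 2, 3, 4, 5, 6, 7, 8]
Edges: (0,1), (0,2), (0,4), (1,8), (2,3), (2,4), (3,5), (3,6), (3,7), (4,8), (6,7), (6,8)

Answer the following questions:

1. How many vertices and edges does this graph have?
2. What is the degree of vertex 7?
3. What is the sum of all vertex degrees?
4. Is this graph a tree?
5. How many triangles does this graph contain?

Count: 9 vertices, 12 edges.
Vertex 7 has neighbors [3, 6], degree = 2.
Handshaking lemma: 2 * 12 = 24.
A tree on 9 vertices has 8 edges. This graph has 12 edges (4 extra). Not a tree.
Number of triangles = 2.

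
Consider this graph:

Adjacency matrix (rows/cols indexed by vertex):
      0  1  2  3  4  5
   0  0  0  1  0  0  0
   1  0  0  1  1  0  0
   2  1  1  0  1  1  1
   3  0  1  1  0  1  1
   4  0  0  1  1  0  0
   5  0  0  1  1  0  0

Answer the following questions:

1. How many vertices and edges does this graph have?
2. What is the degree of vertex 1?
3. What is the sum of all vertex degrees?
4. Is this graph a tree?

Count: 6 vertices, 8 edges.
Vertex 1 has neighbors [2, 3], degree = 2.
Handshaking lemma: 2 * 8 = 16.
A tree on 6 vertices has 5 edges. This graph has 8 edges (3 extra). Not a tree.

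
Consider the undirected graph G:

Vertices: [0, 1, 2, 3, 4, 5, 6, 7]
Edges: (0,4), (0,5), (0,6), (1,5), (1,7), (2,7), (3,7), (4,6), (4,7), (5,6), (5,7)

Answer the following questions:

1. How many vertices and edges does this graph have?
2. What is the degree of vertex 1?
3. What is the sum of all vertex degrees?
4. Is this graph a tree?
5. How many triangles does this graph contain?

Count: 8 vertices, 11 edges.
Vertex 1 has neighbors [5, 7], degree = 2.
Handshaking lemma: 2 * 11 = 22.
A tree on 8 vertices has 7 edges. This graph has 11 edges (4 extra). Not a tree.
Number of triangles = 3.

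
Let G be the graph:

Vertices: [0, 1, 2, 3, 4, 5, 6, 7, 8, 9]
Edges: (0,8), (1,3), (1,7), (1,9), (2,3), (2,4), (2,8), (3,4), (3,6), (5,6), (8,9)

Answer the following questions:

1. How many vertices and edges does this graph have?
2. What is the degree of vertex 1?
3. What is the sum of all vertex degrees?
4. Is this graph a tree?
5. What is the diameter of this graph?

Count: 10 vertices, 11 edges.
Vertex 1 has neighbors [3, 7, 9], degree = 3.
Handshaking lemma: 2 * 11 = 22.
A tree on 10 vertices has 9 edges. This graph has 11 edges (2 extra). Not a tree.
Diameter (longest shortest path) = 5.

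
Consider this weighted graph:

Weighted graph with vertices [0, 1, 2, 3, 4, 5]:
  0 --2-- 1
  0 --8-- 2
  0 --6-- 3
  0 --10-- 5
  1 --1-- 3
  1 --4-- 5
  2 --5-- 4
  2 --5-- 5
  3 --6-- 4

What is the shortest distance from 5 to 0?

Using Dijkstra's algorithm from vertex 5:
Shortest path: 5 -> 1 -> 0
Total weight: 4 + 2 = 6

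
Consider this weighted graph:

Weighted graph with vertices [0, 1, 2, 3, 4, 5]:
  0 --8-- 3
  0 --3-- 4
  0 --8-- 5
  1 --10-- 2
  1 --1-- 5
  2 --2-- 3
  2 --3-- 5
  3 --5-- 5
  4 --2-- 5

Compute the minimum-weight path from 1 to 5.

Using Dijkstra's algorithm from vertex 1:
Shortest path: 1 -> 5
Total weight: 1 = 1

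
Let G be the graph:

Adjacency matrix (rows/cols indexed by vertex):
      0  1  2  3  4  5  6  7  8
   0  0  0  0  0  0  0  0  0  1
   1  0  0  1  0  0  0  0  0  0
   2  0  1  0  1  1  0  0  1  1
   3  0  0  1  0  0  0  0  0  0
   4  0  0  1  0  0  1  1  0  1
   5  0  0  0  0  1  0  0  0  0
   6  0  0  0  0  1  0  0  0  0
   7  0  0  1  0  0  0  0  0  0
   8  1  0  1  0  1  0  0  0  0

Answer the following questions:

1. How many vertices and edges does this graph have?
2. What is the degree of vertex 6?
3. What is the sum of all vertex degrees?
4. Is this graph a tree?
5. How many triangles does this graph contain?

Count: 9 vertices, 9 edges.
Vertex 6 has neighbors [4], degree = 1.
Handshaking lemma: 2 * 9 = 18.
A tree on 9 vertices has 8 edges. This graph has 9 edges (1 extra). Not a tree.
Number of triangles = 1.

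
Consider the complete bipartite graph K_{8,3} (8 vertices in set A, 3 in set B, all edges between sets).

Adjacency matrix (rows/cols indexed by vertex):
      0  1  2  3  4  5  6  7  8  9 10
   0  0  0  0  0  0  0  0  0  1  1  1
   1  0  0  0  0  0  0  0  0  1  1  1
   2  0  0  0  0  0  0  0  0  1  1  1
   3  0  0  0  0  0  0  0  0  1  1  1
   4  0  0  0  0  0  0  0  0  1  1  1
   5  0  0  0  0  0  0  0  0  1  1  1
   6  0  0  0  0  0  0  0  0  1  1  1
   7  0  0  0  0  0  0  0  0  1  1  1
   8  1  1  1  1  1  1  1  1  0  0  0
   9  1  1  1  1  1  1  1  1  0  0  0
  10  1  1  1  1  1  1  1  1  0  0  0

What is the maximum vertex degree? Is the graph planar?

Set-A vertices have degree 3; set-B vertices have degree 8. Maximum degree = max(8,3) = 8.
K_{8,3} contains K_{3,3} as a subgraph (since both sides have >= 3 vertices); by Kuratowski's theorem it is not planar.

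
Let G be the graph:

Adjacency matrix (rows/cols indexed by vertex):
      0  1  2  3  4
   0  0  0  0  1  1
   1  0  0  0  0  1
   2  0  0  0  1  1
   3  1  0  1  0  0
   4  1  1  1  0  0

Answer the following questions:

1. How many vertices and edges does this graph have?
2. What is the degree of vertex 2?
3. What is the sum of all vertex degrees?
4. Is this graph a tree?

Count: 5 vertices, 5 edges.
Vertex 2 has neighbors [3, 4], degree = 2.
Handshaking lemma: 2 * 5 = 10.
A tree on 5 vertices has 4 edges. This graph has 5 edges (1 extra). Not a tree.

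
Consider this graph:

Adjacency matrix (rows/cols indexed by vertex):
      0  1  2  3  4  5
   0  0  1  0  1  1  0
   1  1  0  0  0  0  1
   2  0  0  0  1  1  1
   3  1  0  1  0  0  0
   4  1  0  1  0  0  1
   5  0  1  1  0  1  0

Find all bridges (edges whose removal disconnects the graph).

No bridges found. The graph is 2-edge-connected (no single edge removal disconnects it).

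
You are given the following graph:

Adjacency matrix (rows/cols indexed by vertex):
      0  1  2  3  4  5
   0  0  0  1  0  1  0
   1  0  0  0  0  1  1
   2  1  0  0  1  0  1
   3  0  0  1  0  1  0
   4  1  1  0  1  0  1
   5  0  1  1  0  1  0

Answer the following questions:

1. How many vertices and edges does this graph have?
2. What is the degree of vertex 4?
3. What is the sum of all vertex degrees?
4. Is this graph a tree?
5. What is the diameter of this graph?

Count: 6 vertices, 8 edges.
Vertex 4 has neighbors [0, 1, 3, 5], degree = 4.
Handshaking lemma: 2 * 8 = 16.
A tree on 6 vertices has 5 edges. This graph has 8 edges (3 extra). Not a tree.
Diameter (longest shortest path) = 2.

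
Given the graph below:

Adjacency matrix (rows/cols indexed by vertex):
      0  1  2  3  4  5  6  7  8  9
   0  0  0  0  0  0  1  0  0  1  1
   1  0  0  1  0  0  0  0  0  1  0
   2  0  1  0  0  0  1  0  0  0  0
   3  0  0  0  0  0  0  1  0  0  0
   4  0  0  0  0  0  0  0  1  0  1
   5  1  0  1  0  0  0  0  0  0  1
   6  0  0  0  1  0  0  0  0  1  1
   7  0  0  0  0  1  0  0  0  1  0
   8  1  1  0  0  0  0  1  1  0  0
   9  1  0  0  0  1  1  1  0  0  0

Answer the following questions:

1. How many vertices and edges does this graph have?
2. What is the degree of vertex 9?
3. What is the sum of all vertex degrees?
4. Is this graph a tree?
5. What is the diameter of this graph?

Count: 10 vertices, 13 edges.
Vertex 9 has neighbors [0, 4, 5, 6], degree = 4.
Handshaking lemma: 2 * 13 = 26.
A tree on 10 vertices has 9 edges. This graph has 13 edges (4 extra). Not a tree.
Diameter (longest shortest path) = 4.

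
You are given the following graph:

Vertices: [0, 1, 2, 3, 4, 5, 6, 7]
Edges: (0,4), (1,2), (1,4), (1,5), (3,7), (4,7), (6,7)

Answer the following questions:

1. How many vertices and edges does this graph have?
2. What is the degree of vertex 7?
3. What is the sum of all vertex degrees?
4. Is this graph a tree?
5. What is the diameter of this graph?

Count: 8 vertices, 7 edges.
Vertex 7 has neighbors [3, 4, 6], degree = 3.
Handshaking lemma: 2 * 7 = 14.
A graph is a tree iff it is connected and has exactly n-1 edges. This graph is connected (all 8 vertices in one component) and has 8-1 = 7 edges. It is a tree.
Diameter (longest shortest path) = 4.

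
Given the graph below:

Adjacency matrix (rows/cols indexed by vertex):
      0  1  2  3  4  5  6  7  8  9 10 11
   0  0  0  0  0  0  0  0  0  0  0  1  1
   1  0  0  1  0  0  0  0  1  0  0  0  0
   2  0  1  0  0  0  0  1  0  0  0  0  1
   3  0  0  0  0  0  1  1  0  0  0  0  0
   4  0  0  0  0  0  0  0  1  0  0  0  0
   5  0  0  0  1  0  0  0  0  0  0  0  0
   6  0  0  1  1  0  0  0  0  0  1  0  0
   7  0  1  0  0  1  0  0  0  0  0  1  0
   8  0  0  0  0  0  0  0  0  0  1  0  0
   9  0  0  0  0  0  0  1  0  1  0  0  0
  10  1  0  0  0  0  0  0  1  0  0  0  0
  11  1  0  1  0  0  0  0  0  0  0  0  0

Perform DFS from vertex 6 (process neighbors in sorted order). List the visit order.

DFS from vertex 6 (neighbors processed in ascending order):
Visit order: 6, 2, 1, 7, 4, 10, 0, 11, 3, 5, 9, 8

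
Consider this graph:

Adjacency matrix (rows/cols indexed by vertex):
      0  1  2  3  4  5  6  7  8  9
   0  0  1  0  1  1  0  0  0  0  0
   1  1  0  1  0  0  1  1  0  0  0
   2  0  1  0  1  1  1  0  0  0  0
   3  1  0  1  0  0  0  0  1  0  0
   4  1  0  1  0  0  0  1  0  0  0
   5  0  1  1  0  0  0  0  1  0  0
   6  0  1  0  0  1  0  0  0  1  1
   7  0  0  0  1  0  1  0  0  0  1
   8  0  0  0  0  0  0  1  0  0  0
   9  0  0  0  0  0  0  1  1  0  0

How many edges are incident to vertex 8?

Vertex 8 has neighbors [6], so deg(8) = 1.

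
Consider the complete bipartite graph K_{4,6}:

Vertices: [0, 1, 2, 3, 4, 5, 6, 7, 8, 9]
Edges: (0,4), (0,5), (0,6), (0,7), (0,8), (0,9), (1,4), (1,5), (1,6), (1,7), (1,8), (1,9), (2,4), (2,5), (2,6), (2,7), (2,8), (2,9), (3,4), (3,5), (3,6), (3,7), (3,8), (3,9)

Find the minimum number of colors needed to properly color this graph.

K_{4,6} is bipartite: vertices split into two independent sets of size 4 and 6.
Color one set 0, the other 1. No adjacent vertices share a color.
Chromatic number = 2.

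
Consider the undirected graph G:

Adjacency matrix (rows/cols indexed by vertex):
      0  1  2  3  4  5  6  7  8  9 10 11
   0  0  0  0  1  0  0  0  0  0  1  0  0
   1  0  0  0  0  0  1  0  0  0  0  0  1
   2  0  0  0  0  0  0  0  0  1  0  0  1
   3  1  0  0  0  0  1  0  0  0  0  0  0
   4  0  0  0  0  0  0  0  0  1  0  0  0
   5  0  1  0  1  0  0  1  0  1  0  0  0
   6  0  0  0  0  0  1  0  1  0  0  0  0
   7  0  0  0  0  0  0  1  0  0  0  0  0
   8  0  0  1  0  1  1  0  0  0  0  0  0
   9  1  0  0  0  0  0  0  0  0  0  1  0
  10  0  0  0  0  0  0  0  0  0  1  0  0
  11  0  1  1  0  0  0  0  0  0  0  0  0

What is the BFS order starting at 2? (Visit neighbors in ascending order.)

BFS from vertex 2 (neighbors processed in ascending order):
Visit order: 2, 8, 11, 4, 5, 1, 3, 6, 0, 7, 9, 10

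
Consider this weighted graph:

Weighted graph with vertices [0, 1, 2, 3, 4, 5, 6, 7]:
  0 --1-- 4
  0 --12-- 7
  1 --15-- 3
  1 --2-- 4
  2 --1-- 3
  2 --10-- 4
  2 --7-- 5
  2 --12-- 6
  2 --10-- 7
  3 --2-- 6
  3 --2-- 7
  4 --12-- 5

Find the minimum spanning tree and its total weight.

Applying Kruskal's algorithm (sort edges by weight, add if no cycle):
  Add (0,4) w=1
  Add (2,3) w=1
  Add (1,4) w=2
  Add (3,7) w=2
  Add (3,6) w=2
  Add (2,5) w=7
  Add (2,4) w=10
  Skip (2,7) w=10 (creates cycle)
  Skip (0,7) w=12 (creates cycle)
  Skip (2,6) w=12 (creates cycle)
  Skip (4,5) w=12 (creates cycle)
  Skip (1,3) w=15 (creates cycle)
MST weight = 25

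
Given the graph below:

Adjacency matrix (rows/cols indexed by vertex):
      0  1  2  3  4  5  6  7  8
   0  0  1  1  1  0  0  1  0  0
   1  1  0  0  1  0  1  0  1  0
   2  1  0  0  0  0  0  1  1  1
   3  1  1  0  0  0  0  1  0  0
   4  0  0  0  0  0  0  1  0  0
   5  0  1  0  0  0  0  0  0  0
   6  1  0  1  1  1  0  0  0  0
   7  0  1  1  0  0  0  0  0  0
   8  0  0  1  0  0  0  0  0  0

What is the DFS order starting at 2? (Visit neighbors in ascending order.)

DFS from vertex 2 (neighbors processed in ascending order):
Visit order: 2, 0, 1, 3, 6, 4, 5, 7, 8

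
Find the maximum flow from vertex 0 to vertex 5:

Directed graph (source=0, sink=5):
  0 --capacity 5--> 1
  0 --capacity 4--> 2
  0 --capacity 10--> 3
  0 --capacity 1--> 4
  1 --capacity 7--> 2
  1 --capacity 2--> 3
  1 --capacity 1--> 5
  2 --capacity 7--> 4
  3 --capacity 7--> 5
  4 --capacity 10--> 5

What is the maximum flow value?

Computing max flow:
  Flow on (0->1): 4/5
  Flow on (0->2): 4/4
  Flow on (0->3): 7/10
  Flow on (0->4): 1/1
  Flow on (1->2): 3/7
  Flow on (1->5): 1/1
  Flow on (2->4): 7/7
  Flow on (3->5): 7/7
  Flow on (4->5): 8/10
Maximum flow = 16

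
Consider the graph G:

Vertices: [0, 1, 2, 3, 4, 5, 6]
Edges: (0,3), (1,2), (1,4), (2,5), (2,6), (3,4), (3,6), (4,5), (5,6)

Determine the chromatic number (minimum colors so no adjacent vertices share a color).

The graph has a maximum clique of size 3 (lower bound on chromatic number).
A valid 3-coloring: {0: 1, 1: 2, 2: 0, 3: 0, 4: 1, 5: 2, 6: 1}.
Chromatic number = 3.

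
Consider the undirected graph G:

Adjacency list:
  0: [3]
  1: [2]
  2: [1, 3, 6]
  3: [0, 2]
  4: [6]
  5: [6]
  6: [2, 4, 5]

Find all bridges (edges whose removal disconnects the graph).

A bridge is an edge whose removal increases the number of connected components.
Bridges found: (0,3), (1,2), (2,3), (2,6), (4,6), (5,6)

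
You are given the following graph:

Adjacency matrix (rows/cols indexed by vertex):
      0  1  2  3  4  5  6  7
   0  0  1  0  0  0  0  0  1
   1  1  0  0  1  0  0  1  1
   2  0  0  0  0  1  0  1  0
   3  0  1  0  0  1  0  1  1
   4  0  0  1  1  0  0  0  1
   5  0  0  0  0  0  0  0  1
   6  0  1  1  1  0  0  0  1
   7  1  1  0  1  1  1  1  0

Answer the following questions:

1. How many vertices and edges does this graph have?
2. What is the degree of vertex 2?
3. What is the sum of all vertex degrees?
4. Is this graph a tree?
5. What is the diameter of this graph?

Count: 8 vertices, 13 edges.
Vertex 2 has neighbors [4, 6], degree = 2.
Handshaking lemma: 2 * 13 = 26.
A tree on 8 vertices has 7 edges. This graph has 13 edges (6 extra). Not a tree.
Diameter (longest shortest path) = 3.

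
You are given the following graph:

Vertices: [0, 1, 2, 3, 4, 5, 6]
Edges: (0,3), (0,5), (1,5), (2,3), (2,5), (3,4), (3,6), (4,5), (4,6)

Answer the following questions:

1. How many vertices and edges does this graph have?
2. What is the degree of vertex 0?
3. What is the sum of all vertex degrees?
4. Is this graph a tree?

Count: 7 vertices, 9 edges.
Vertex 0 has neighbors [3, 5], degree = 2.
Handshaking lemma: 2 * 9 = 18.
A tree on 7 vertices has 6 edges. This graph has 9 edges (3 extra). Not a tree.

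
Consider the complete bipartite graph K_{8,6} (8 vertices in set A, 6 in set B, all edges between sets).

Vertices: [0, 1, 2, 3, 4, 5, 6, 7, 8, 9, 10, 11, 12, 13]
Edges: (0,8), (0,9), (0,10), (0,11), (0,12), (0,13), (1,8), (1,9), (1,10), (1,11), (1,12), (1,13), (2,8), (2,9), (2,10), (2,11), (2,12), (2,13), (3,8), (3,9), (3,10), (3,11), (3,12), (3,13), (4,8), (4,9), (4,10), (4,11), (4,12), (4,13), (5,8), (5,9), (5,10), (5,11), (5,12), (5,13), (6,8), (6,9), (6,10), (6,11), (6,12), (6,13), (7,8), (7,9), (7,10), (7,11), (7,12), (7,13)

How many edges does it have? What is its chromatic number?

K_{8,6} has 8 * 6 = 48 edges.
Bipartite graphs have chromatic number 2 (color each partition differently).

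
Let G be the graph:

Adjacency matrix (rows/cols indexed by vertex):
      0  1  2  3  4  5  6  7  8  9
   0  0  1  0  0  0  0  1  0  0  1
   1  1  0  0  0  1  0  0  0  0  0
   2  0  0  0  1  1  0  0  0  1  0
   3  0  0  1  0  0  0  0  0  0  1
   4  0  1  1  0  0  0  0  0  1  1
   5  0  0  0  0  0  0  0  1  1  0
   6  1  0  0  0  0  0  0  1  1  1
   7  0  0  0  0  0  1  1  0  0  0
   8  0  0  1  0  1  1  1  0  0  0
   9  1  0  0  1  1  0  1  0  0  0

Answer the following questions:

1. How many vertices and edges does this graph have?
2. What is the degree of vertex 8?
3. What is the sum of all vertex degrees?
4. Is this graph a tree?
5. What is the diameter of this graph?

Count: 10 vertices, 15 edges.
Vertex 8 has neighbors [2, 4, 5, 6], degree = 4.
Handshaking lemma: 2 * 15 = 30.
A tree on 10 vertices has 9 edges. This graph has 15 edges (6 extra). Not a tree.
Diameter (longest shortest path) = 3.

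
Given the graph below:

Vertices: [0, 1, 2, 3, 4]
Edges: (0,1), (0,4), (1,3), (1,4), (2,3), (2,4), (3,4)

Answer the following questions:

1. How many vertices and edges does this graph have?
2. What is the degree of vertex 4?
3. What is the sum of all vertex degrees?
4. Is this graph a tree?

Count: 5 vertices, 7 edges.
Vertex 4 has neighbors [0, 1, 2, 3], degree = 4.
Handshaking lemma: 2 * 7 = 14.
A tree on 5 vertices has 4 edges. This graph has 7 edges (3 extra). Not a tree.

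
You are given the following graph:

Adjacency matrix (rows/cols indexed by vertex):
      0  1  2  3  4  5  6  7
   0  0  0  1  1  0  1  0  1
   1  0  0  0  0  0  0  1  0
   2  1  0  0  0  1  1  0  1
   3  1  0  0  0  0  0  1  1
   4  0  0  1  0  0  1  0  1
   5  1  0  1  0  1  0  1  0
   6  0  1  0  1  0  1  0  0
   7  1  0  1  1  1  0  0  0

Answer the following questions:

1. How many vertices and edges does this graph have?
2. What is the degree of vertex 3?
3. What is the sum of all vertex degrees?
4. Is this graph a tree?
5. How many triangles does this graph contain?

Count: 8 vertices, 13 edges.
Vertex 3 has neighbors [0, 6, 7], degree = 3.
Handshaking lemma: 2 * 13 = 26.
A tree on 8 vertices has 7 edges. This graph has 13 edges (6 extra). Not a tree.
Number of triangles = 5.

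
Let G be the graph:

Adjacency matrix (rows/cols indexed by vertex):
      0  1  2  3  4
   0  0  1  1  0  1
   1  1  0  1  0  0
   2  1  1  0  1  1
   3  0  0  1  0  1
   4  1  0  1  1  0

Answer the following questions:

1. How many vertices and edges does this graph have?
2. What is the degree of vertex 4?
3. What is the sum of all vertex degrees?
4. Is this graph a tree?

Count: 5 vertices, 7 edges.
Vertex 4 has neighbors [0, 2, 3], degree = 3.
Handshaking lemma: 2 * 7 = 14.
A tree on 5 vertices has 4 edges. This graph has 7 edges (3 extra). Not a tree.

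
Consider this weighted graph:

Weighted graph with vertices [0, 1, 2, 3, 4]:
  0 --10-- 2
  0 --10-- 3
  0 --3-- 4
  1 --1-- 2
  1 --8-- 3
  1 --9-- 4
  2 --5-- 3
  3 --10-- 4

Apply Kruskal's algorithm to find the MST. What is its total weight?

Applying Kruskal's algorithm (sort edges by weight, add if no cycle):
  Add (1,2) w=1
  Add (0,4) w=3
  Add (2,3) w=5
  Skip (1,3) w=8 (creates cycle)
  Add (1,4) w=9
  Skip (0,3) w=10 (creates cycle)
  Skip (0,2) w=10 (creates cycle)
  Skip (3,4) w=10 (creates cycle)
MST weight = 18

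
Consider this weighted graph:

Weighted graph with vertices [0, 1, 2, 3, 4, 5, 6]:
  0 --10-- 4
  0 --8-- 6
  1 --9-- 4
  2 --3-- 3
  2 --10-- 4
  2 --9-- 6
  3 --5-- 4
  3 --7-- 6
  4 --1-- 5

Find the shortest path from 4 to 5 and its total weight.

Using Dijkstra's algorithm from vertex 4:
Shortest path: 4 -> 5
Total weight: 1 = 1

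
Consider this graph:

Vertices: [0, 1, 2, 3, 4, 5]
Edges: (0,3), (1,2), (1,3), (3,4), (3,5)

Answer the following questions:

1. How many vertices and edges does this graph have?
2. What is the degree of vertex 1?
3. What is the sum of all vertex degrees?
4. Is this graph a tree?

Count: 6 vertices, 5 edges.
Vertex 1 has neighbors [2, 3], degree = 2.
Handshaking lemma: 2 * 5 = 10.
A graph is a tree iff it is connected and has exactly n-1 edges. This graph is connected (all 6 vertices in one component) and has 6-1 = 5 edges. It is a tree.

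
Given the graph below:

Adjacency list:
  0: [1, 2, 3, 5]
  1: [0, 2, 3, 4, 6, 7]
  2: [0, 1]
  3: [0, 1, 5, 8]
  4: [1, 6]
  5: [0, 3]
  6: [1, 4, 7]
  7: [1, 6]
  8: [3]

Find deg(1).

Vertex 1 has neighbors [0, 2, 3, 4, 6, 7], so deg(1) = 6.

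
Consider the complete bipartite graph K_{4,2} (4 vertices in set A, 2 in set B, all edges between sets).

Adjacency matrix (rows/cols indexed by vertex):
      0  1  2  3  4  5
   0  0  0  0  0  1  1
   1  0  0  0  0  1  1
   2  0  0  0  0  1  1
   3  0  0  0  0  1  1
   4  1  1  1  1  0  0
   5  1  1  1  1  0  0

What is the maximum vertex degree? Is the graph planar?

Set-A vertices have degree 2; set-B vertices have degree 4. Maximum degree = max(4,2) = 4.
min(4,2) <= 2, so K_{4,2} avoids a K_{3,3} subdivision and is planar.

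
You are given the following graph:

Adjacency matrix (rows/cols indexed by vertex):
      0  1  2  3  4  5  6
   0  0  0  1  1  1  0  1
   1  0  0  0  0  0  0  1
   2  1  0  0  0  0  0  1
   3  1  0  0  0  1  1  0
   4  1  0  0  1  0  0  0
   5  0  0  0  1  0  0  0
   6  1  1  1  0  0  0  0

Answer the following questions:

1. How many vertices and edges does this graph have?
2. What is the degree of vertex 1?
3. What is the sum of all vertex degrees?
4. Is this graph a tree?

Count: 7 vertices, 8 edges.
Vertex 1 has neighbors [6], degree = 1.
Handshaking lemma: 2 * 8 = 16.
A tree on 7 vertices has 6 edges. This graph has 8 edges (2 extra). Not a tree.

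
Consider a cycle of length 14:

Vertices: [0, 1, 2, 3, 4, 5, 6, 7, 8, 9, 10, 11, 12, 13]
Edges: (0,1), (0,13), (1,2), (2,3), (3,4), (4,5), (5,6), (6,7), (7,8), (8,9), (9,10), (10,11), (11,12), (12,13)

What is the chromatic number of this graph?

This is an even cycle (C_14). Even cycles are bipartite.
Chromatic number = 2.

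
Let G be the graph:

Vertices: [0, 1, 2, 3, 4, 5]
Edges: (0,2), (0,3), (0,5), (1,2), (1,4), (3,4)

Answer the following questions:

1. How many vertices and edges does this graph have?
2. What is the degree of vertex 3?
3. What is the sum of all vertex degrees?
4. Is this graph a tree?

Count: 6 vertices, 6 edges.
Vertex 3 has neighbors [0, 4], degree = 2.
Handshaking lemma: 2 * 6 = 12.
A tree on 6 vertices has 5 edges. This graph has 6 edges (1 extra). Not a tree.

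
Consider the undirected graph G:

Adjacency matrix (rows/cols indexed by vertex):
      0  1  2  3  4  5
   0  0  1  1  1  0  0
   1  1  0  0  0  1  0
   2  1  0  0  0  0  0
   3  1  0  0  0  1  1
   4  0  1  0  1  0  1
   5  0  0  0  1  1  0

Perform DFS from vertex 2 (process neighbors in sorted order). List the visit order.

DFS from vertex 2 (neighbors processed in ascending order):
Visit order: 2, 0, 1, 4, 3, 5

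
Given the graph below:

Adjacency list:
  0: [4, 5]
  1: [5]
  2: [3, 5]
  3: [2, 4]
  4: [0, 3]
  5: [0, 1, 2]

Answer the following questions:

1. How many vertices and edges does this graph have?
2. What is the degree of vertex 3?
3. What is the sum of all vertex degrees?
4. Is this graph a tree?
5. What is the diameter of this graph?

Count: 6 vertices, 6 edges.
Vertex 3 has neighbors [2, 4], degree = 2.
Handshaking lemma: 2 * 6 = 12.
A tree on 6 vertices has 5 edges. This graph has 6 edges (1 extra). Not a tree.
Diameter (longest shortest path) = 3.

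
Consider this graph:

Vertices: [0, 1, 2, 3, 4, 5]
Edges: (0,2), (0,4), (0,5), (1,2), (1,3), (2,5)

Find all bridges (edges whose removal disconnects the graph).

A bridge is an edge whose removal increases the number of connected components.
Bridges found: (0,4), (1,2), (1,3)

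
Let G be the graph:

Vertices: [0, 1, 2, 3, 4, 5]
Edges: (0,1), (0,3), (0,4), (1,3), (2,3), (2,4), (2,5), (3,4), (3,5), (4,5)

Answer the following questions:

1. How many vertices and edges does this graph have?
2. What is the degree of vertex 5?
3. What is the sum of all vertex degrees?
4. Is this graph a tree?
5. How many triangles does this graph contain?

Count: 6 vertices, 10 edges.
Vertex 5 has neighbors [2, 3, 4], degree = 3.
Handshaking lemma: 2 * 10 = 20.
A tree on 6 vertices has 5 edges. This graph has 10 edges (5 extra). Not a tree.
Number of triangles = 6.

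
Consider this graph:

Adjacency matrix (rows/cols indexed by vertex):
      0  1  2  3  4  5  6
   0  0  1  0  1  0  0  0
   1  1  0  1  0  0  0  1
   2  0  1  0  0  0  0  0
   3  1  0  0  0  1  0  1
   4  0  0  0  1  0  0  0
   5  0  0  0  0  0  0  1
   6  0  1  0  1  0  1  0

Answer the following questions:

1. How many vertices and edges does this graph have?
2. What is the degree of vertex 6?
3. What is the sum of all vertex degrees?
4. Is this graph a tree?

Count: 7 vertices, 7 edges.
Vertex 6 has neighbors [1, 3, 5], degree = 3.
Handshaking lemma: 2 * 7 = 14.
A tree on 7 vertices has 6 edges. This graph has 7 edges (1 extra). Not a tree.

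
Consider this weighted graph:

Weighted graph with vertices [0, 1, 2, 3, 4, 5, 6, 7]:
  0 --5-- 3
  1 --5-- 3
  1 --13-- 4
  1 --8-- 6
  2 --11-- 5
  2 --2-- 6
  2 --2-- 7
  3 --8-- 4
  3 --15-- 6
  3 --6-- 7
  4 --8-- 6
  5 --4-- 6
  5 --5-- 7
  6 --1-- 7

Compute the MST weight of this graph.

Applying Kruskal's algorithm (sort edges by weight, add if no cycle):
  Add (6,7) w=1
  Add (2,7) w=2
  Skip (2,6) w=2 (creates cycle)
  Add (5,6) w=4
  Add (0,3) w=5
  Add (1,3) w=5
  Skip (5,7) w=5 (creates cycle)
  Add (3,7) w=6
  Skip (1,6) w=8 (creates cycle)
  Add (3,4) w=8
  Skip (4,6) w=8 (creates cycle)
  Skip (2,5) w=11 (creates cycle)
  Skip (1,4) w=13 (creates cycle)
  Skip (3,6) w=15 (creates cycle)
MST weight = 31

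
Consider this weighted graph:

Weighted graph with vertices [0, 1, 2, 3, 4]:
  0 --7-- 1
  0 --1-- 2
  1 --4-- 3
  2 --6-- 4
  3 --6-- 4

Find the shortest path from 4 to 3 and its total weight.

Using Dijkstra's algorithm from vertex 4:
Shortest path: 4 -> 3
Total weight: 6 = 6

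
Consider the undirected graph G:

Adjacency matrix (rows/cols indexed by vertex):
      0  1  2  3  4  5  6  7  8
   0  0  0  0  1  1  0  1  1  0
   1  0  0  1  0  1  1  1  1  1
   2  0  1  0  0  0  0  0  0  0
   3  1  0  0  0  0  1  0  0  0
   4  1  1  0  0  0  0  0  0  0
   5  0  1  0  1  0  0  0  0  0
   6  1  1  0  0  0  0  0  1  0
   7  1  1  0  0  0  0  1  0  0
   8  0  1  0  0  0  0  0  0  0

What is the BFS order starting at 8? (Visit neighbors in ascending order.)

BFS from vertex 8 (neighbors processed in ascending order):
Visit order: 8, 1, 2, 4, 5, 6, 7, 0, 3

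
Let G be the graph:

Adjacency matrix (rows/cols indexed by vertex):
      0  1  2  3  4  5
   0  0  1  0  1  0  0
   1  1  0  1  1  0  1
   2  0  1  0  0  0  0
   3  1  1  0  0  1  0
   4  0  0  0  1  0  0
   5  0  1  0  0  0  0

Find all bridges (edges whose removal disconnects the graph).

A bridge is an edge whose removal increases the number of connected components.
Bridges found: (1,2), (1,5), (3,4)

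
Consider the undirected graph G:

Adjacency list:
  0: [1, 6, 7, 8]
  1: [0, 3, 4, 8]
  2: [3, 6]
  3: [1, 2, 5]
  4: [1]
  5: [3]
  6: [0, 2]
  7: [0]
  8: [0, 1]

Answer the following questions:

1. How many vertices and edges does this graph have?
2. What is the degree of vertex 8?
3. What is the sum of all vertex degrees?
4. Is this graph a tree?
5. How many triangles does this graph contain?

Count: 9 vertices, 10 edges.
Vertex 8 has neighbors [0, 1], degree = 2.
Handshaking lemma: 2 * 10 = 20.
A tree on 9 vertices has 8 edges. This graph has 10 edges (2 extra). Not a tree.
Number of triangles = 1.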